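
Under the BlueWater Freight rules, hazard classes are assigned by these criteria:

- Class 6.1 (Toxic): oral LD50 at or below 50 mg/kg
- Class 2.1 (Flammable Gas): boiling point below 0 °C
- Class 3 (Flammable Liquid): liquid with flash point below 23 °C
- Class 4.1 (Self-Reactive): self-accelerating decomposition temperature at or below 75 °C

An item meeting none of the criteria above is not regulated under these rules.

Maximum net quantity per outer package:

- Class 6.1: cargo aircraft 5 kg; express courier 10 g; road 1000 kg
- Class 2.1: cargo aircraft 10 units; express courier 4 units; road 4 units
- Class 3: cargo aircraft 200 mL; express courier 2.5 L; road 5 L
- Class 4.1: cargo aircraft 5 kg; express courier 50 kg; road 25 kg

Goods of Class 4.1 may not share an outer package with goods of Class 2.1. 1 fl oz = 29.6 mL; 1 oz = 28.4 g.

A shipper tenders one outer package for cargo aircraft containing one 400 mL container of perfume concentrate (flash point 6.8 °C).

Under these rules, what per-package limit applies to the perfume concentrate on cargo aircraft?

The perfume concentrate has flash point 6.8 °C, which is < 23 °C, so it is Class 3 (Flammable Liquid).
The cargo aircraft limit for Class 3 is 200 mL.

200 mL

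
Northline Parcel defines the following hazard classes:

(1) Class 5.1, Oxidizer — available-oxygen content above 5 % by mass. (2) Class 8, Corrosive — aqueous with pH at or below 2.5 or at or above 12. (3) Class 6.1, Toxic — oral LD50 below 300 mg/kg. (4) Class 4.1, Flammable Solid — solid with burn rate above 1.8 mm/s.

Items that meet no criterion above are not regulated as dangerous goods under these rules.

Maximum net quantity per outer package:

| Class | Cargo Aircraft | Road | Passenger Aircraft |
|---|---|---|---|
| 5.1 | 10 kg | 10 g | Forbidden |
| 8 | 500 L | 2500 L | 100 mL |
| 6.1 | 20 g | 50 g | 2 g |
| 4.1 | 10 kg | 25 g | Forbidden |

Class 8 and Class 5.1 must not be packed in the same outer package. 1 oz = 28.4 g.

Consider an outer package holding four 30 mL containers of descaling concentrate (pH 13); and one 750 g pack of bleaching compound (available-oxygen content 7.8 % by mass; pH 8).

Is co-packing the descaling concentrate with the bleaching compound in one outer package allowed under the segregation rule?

The descaling concentrate has pH 13, which is ≥ 12, so it is Class 8 (Corrosive).
With available-oxygen content 7.8 % by mass (> 5 % by mass), the bleaching compound falls in Class 5.1.
Class 8 and Class 5.1 may not share an outer package.

No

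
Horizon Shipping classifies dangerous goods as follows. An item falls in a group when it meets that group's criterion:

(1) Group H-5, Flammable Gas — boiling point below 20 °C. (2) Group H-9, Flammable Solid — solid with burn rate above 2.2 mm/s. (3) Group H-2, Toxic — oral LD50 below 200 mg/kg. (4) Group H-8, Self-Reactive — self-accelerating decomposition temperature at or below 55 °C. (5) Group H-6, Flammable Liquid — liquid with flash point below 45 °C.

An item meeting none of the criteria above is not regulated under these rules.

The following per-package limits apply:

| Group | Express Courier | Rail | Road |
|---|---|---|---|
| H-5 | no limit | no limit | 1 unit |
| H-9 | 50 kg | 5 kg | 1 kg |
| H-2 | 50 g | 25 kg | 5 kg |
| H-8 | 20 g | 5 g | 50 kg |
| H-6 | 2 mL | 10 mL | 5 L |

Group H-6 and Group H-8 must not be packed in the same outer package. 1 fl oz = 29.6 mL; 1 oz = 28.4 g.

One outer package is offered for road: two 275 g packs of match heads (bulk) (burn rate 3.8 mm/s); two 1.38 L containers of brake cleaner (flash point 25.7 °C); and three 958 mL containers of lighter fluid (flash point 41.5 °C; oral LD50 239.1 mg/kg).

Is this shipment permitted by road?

Match heads (bulk): burn rate 3.8 mm/s > 2.2 mm/s → Group H-9 (Flammable Solid).
Flash point 25.7 °C meets the Group H-6 criterion (Flammable Liquid), so the brake cleaner is Group H-6.
Flash point 41.5 °C meets the Group H-6 criterion (Flammable Liquid), so the lighter fluid is Group H-6.
Group H-6 net quantity: (two 1.38 L containers = 2.76 L) + (three 958 mL containers = 2.874 L) = 5.634 L.
That exceeds the Group H-6 road limit of 5 L.
Group H-9 quantity: two 275 g packs = 550 g.
550 g ≤ 1 kg (road limit, Group H-9) — within limit.
The segregation rule (Group H-6 with Group H-8) does not apply to Group H-6 with Group H-9.

No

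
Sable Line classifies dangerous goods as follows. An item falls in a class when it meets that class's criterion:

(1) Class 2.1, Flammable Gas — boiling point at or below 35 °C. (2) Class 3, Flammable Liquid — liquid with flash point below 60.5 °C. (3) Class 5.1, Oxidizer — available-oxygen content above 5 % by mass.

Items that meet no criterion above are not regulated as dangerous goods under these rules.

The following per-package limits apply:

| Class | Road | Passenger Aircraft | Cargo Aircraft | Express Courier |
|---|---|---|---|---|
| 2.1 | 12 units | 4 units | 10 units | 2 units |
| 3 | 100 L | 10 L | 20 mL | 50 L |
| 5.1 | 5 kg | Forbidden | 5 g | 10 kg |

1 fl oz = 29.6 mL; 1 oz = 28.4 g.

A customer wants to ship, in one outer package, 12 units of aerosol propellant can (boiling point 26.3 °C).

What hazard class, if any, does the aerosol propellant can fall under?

The aerosol propellant can has boiling point 26.3 °C, which is ≤ 35 °C, so it is Class 2.1 (Flammable Gas).

Class 2.1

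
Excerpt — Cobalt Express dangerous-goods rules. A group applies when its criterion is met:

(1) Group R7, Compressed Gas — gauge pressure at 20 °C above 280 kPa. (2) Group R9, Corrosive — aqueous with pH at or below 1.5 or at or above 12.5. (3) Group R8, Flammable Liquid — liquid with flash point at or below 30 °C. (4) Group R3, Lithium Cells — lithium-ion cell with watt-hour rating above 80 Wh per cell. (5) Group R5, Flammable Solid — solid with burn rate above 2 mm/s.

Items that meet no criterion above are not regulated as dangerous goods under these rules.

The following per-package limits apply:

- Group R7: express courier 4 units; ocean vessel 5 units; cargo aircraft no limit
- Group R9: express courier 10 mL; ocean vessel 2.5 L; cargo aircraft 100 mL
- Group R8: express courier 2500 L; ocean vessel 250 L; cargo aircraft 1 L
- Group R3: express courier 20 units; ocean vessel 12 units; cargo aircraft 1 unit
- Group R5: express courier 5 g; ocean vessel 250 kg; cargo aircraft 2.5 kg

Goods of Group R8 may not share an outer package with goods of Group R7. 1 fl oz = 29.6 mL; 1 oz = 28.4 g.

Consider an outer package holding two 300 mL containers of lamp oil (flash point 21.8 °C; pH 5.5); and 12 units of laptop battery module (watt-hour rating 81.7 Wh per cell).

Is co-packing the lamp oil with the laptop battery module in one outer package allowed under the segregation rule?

Yes

Flash point 21.8 °C meets the Group R8 criterion (Flammable Liquid), so the lamp oil is Group R8.
With watt-hour rating 81.7 Wh per cell (> 80 Wh per cell), the laptop battery module falls in Group R3.
No segregation rule bars Group R8 with Group R3.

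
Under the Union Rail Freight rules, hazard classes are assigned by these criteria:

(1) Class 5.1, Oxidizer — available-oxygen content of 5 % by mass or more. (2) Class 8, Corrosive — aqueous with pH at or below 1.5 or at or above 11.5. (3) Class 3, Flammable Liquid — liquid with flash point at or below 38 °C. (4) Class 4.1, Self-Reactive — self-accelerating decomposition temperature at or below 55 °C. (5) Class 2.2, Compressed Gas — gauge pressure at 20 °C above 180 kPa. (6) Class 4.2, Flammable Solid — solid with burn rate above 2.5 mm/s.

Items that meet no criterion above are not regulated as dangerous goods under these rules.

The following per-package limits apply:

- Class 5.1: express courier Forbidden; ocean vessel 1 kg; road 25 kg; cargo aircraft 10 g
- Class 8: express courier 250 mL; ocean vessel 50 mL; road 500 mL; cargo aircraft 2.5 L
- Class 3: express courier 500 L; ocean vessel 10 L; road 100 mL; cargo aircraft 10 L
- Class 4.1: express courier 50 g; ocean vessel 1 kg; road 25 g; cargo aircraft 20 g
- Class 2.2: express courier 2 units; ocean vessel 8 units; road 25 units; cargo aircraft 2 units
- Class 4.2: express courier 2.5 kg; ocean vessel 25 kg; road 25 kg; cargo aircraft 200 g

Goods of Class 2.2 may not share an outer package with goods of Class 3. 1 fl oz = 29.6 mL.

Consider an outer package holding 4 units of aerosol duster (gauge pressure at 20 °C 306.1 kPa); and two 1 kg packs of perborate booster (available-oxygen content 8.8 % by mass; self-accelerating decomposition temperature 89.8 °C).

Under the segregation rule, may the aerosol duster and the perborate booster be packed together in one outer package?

Yes

Aerosol duster: gauge pressure at 20 °C 306.1 kPa > 180 kPa → Class 2.2 (Compressed Gas).
The perborate booster has available-oxygen content 8.8 % by mass, which is ≥ 5 % by mass, so it is Class 5.1 (Oxidizer).
No segregation rule bars Class 2.2 with Class 5.1.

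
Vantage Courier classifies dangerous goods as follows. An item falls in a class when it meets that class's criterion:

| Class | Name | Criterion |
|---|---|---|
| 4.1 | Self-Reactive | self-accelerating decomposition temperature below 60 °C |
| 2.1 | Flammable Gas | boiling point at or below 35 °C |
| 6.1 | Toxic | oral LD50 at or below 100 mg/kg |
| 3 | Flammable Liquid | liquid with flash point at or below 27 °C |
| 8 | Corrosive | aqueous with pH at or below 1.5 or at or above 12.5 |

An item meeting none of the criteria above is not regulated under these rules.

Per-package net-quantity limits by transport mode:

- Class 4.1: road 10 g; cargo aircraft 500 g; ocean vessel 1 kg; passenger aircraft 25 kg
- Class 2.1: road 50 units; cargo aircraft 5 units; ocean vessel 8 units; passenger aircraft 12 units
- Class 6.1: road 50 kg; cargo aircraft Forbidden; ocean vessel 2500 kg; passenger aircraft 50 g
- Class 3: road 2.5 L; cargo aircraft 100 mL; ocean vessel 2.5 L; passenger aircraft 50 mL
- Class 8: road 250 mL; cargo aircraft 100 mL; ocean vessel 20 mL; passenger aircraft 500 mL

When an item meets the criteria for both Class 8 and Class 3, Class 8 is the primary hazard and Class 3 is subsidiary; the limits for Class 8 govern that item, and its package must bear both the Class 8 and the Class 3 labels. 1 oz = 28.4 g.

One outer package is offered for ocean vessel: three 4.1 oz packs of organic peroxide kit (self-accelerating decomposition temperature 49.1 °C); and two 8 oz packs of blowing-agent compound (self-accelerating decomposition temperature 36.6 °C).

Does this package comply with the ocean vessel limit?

The organic peroxide kit has self-accelerating decomposition temperature 49.1 °C, which is < 60 °C, so it is Class 4.1 (Self-Reactive).
With self-accelerating decomposition temperature 36.6 °C (< 60 °C), the blowing-agent compound falls in Class 4.1.
Class 4.1 net quantity: (three 4.1 oz packs = 349.32 g) + (two 8 oz packs = 454.4 g) = 803.72 g.
803.72 g ≤ 1 kg (ocean vessel limit, Class 4.1) — within limit.

Yes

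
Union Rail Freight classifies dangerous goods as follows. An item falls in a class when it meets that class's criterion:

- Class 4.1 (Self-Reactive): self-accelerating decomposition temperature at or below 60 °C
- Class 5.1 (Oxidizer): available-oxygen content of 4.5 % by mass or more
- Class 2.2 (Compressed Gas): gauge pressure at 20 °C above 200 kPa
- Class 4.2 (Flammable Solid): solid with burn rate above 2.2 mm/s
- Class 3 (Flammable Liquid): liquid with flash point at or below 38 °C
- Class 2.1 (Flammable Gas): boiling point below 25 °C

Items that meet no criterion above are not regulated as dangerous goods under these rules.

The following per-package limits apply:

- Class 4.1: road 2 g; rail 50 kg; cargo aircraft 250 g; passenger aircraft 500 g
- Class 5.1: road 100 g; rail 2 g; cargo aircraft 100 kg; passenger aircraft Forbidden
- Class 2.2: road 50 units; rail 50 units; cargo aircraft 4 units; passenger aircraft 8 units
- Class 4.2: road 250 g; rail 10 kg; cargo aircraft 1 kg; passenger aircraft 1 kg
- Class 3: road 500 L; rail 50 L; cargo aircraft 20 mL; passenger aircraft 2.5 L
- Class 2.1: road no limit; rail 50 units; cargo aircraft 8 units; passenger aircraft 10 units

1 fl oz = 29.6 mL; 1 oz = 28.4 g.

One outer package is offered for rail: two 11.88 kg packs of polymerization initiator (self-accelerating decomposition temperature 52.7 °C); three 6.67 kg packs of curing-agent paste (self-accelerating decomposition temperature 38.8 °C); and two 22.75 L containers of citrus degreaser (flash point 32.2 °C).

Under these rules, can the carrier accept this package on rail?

Yes

The polymerization initiator has self-accelerating decomposition temperature 52.7 °C, which is ≤ 60 °C, so it is Class 4.1 (Self-Reactive).
Self-accelerating decomposition temperature 38.8 °C meets the Class 4.1 criterion (Self-Reactive), so the curing-agent paste is Class 4.1.
Citrus degreaser: flash point 32.2 °C ≤ 38 °C → Class 3 (Flammable Liquid).
Class 3 quantity: two 22.75 L containers = 45.5 L.
45.5 L ≤ 50 L (rail limit, Class 3) — within limit.
Class 4.1 net quantity: (two 11.88 kg packs = 23.76 kg) + (three 6.67 kg packs = 20.01 kg) = 43.77 kg.
That is within the Class 4.1 rail limit of 50 kg.
Every hazard class is within its rail limit and no segregation rule is violated.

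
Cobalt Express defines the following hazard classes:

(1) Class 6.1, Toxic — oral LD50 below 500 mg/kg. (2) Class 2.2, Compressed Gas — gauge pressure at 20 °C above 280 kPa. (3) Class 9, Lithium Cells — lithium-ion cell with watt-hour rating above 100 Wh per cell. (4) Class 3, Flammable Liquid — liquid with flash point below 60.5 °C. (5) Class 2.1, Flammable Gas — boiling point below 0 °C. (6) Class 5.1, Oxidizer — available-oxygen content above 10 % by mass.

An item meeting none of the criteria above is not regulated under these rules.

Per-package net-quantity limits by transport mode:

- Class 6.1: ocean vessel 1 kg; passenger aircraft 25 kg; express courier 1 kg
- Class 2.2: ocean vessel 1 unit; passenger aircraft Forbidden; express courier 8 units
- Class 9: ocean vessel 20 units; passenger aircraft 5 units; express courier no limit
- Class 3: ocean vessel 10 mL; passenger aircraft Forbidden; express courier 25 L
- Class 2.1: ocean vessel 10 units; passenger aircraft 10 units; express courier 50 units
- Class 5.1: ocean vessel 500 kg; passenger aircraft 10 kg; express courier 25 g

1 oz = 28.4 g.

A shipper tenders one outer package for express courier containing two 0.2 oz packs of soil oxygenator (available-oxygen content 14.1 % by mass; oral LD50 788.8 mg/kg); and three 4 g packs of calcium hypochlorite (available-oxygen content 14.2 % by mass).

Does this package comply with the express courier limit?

With available-oxygen content 14.1 % by mass (> 10 % by mass), the soil oxygenator falls in Class 5.1.
With available-oxygen content 14.2 % by mass (> 10 % by mass), the calcium hypochlorite falls in Class 5.1.
Total Class 5.1: (two 0.2 oz packs = 11.36 g) + (three 4 g packs = 12 g) = 23.36 g.
23.36 g ≤ 25 g (express courier limit, Class 5.1) — within limit.

Yes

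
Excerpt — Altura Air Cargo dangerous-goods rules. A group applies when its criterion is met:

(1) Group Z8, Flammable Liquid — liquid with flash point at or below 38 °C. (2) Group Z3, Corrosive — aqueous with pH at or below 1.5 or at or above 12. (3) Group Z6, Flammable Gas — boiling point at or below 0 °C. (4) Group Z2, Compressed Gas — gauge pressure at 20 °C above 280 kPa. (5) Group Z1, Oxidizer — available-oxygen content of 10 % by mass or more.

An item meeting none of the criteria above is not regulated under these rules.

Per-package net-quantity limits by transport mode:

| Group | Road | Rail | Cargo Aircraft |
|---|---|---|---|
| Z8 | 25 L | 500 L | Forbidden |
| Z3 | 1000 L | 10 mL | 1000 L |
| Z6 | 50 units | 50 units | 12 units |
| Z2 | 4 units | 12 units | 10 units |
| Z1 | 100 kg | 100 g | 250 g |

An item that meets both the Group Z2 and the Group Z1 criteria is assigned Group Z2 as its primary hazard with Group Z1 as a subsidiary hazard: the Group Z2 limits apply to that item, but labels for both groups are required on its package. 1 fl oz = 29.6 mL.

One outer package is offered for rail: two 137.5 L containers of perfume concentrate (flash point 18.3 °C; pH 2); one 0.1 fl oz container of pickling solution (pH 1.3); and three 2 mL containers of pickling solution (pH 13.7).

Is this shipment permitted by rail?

Flash point 18.3 °C meets the Group Z8 criterion (Flammable Liquid), so the perfume concentrate is Group Z8.
With pH 1.3 (≤ 1.5), the pickling solution falls in Group Z3.
The pickling solution has pH 13.7, which is ≥ 12, so it is Group Z3 (Corrosive).
Group Z3 net quantity: (one 0.1 fl oz container = 2.96 mL) + (three 2 mL containers = 6 mL) = 8.96 mL.
8.96 mL is within the rail limit of 10 mL for Group Z3.
Group Z8 quantity: two 137.5 L containers = 275 L.
275 L is within the rail limit of 500 L for Group Z8.
Every hazard group is within its rail limit and no segregation rule is violated.

Yes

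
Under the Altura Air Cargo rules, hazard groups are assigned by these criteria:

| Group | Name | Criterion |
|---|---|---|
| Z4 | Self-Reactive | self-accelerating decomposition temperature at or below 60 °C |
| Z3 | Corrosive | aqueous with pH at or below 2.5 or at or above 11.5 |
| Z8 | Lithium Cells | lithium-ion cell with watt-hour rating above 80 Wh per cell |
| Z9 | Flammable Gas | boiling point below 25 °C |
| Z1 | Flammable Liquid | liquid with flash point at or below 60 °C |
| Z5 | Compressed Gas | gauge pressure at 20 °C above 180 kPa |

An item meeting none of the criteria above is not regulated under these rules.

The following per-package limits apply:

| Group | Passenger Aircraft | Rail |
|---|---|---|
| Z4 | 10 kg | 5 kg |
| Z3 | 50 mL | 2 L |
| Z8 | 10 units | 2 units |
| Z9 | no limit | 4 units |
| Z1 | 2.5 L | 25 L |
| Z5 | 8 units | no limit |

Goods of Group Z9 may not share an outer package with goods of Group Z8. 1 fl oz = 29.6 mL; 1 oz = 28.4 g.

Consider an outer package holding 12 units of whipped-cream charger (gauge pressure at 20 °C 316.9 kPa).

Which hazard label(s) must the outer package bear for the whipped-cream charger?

Group Z5

With gauge pressure at 20 °C 316.9 kPa (> 180 kPa), the whipped-cream charger falls in Group Z5.
Only the Group Z5 label is required.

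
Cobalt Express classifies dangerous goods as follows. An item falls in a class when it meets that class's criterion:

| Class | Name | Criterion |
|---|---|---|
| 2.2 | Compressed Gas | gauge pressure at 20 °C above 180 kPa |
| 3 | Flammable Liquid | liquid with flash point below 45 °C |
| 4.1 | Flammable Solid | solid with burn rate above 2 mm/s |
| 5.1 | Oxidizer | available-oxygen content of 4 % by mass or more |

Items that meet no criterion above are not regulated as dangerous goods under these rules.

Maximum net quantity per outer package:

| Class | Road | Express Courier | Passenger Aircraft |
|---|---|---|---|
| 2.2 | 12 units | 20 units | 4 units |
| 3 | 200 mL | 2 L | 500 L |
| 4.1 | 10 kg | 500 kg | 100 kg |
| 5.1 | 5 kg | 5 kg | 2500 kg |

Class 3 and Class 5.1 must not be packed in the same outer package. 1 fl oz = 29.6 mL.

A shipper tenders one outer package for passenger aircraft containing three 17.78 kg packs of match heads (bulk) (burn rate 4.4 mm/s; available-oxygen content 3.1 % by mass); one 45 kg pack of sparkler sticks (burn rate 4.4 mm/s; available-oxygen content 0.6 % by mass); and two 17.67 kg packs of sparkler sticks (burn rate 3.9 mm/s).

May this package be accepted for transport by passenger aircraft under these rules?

Match heads (bulk): burn rate 4.4 mm/s > 2 mm/s → Class 4.1 (Flammable Solid).
The sparkler sticks have burn rate 4.4 mm/s, which is > 2 mm/s, so they are Class 4.1 (Flammable Solid).
With burn rate 3.9 mm/s (> 2 mm/s), the sparkler sticks fall in Class 4.1.
Total Class 4.1: (three 17.78 kg packs = 53.34 kg) + 45 kg + (two 17.67 kg packs = 35.34 kg) = 133.68 kg.
That exceeds the Class 4.1 passenger aircraft limit of 100 kg.

No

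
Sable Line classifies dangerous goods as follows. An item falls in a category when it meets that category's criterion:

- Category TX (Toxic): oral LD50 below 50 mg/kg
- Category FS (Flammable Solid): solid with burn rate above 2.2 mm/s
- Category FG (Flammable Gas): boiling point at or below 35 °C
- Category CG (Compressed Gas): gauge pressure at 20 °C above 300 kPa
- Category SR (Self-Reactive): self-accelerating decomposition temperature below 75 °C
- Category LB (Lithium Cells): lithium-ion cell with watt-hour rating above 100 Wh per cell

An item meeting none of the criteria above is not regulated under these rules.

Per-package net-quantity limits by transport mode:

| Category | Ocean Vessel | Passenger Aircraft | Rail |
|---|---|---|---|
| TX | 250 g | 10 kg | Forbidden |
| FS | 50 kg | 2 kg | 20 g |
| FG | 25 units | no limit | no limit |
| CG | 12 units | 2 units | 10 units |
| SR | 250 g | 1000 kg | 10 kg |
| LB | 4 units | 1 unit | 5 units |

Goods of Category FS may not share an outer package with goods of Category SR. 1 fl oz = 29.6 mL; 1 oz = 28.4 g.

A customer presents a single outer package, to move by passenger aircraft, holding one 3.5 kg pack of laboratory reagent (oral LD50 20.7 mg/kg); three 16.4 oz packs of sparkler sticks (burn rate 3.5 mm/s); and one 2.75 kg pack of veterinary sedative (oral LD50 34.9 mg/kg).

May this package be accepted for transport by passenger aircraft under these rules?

The laboratory reagent has oral LD50 20.7 mg/kg, which is < 50 mg/kg, so it is Category TX (Toxic).
The sparkler sticks have burn rate 3.5 mm/s, which is > 2.2 mm/s, so they are Category FS (Flammable Solid).
Oral LD50 34.9 mg/kg meets the Category TX criterion (Toxic), so the veterinary sedative is Category TX.
Category FS quantity: three 16.4 oz packs = 1397.28 g.
That is within the Category FS passenger aircraft limit of 2 kg.
Total Category TX: 3.5 kg + 2.75 kg = 6.25 kg.
That is within the Category TX passenger aircraft limit of 10 kg.
The segregation rule (Category FS with Category SR) does not apply to Category FS with Category TX.
Every hazard category is within its passenger aircraft limit and no segregation rule is violated.

Yes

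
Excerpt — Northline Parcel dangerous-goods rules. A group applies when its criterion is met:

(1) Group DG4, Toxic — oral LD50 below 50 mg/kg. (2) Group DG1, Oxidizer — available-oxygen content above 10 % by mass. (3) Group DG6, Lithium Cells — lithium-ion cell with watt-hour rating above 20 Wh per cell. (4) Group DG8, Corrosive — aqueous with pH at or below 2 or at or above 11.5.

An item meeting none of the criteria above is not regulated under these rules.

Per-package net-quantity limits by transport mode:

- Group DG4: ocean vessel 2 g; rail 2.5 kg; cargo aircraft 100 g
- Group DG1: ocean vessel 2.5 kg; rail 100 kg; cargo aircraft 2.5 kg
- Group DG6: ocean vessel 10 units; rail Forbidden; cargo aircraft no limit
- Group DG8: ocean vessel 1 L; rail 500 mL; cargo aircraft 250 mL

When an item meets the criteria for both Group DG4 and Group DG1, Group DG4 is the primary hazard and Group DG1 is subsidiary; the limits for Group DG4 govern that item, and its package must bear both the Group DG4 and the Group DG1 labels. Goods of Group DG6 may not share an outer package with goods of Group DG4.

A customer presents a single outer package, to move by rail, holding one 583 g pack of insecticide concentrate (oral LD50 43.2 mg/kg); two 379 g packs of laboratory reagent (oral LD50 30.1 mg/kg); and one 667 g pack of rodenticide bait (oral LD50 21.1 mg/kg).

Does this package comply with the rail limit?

The insecticide concentrate has oral LD50 43.2 mg/kg, which is < 50 mg/kg, so it is Group DG4 (Toxic).
Laboratory reagent: oral LD50 30.1 mg/kg < 50 mg/kg → Group DG4 (Toxic).
Rodenticide bait: oral LD50 21.1 mg/kg < 50 mg/kg → Group DG4 (Toxic).
Total Group DG4: 583 g + (two 379 g packs = 758 g) + 667 g = 2.008 kg.
That is within the Group DG4 rail limit of 2.5 kg.

Yes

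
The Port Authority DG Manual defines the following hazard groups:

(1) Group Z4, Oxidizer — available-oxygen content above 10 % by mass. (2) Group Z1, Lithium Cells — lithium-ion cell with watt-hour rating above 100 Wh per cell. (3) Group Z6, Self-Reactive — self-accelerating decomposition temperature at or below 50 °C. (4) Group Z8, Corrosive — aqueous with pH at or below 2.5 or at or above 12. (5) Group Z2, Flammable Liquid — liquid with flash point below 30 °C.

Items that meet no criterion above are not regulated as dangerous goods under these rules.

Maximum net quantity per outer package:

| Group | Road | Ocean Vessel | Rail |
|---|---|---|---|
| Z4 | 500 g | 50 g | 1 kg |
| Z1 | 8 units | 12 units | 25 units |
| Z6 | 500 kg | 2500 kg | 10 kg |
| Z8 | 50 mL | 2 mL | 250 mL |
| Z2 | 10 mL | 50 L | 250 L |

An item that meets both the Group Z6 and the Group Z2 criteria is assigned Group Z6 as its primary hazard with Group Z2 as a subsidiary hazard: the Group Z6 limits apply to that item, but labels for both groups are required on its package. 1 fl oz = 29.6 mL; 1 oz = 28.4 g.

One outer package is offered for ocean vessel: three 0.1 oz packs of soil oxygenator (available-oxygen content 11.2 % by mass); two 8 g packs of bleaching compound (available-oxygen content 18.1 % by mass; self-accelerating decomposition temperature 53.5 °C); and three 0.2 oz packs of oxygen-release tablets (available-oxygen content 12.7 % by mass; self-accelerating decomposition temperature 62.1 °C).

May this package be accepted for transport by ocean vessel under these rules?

Soil oxygenator: available-oxygen content 11.2 % by mass > 10 % by mass → Group Z4 (Oxidizer).
The bleaching compound has available-oxygen content 18.1 % by mass, which is > 10 % by mass, so it is Group Z4 (Oxidizer).
Available-oxygen content 12.7 % by mass meets the Group Z4 criterion (Oxidizer), so the oxygen-release tablets are Group Z4.
Total Group Z4: (three 0.1 oz packs = 8.52 g) + (two 8 g packs = 16 g) + (three 0.2 oz packs = 17.04 g) = 41.56 g.
That is within the Group Z4 ocean vessel limit of 50 g.

Yes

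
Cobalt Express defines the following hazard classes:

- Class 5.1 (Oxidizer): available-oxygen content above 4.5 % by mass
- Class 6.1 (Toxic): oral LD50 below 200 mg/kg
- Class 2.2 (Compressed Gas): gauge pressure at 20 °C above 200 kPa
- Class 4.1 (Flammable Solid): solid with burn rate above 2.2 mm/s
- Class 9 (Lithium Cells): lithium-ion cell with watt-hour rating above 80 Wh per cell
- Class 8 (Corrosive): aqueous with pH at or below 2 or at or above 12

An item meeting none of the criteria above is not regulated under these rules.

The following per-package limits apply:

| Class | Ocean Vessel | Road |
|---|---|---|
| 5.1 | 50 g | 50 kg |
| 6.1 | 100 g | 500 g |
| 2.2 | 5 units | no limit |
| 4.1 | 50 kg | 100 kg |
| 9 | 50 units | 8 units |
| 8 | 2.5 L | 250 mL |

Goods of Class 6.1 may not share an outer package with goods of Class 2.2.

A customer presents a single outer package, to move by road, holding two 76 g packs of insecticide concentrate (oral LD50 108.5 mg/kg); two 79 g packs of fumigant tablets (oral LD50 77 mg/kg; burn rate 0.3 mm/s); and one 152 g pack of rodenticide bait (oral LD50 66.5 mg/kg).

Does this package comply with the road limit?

Yes

Oral LD50 108.5 mg/kg meets the Class 6.1 criterion (Toxic), so the insecticide concentrate is Class 6.1.
The fumigant tablets have oral LD50 77 mg/kg, which is < 200 mg/kg, so they are Class 6.1 (Toxic).
Rodenticide bait: oral LD50 66.5 mg/kg < 200 mg/kg → Class 6.1 (Toxic).
Total Class 6.1: (two 76 g packs = 152 g) + (two 79 g packs = 158 g) + 152 g = 462 g.
462 g is within the road limit of 500 g for Class 6.1.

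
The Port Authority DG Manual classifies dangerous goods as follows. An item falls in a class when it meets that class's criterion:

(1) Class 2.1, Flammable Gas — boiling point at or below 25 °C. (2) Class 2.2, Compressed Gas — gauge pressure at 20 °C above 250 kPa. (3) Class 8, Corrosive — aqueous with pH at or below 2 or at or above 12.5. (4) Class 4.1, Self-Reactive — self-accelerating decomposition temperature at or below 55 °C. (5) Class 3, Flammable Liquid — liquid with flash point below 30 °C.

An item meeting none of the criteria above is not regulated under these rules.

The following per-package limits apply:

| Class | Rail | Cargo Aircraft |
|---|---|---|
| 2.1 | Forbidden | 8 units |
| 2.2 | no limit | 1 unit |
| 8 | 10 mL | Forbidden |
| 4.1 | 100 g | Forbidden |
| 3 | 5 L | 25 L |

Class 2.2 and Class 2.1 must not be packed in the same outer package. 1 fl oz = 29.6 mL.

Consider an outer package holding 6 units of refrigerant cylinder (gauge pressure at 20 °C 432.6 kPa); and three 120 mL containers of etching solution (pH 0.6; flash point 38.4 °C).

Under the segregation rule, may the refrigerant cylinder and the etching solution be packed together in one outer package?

Yes

Gauge pressure at 20 °C 432.6 kPa meets the Class 2.2 criterion (Compressed Gas), so the refrigerant cylinder is Class 2.2.
With pH 0.6 (≤ 2), the etching solution falls in Class 8.
No segregation rule bars Class 2.2 with Class 8.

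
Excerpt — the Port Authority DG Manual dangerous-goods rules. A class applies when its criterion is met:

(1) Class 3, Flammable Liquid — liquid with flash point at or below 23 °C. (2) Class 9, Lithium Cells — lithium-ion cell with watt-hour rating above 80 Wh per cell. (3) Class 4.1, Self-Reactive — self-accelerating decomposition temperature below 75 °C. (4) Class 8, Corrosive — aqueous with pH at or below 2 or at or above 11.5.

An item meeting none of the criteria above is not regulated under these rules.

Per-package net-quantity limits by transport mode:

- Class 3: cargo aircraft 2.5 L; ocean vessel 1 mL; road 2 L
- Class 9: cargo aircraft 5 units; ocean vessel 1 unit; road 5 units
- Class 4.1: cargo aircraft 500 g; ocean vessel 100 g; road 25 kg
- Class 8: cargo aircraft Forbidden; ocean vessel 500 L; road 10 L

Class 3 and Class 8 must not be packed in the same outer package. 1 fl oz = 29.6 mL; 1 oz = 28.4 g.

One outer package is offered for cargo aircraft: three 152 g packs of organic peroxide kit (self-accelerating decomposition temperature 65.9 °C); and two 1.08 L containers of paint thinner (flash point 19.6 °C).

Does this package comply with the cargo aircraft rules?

The organic peroxide kit has self-accelerating decomposition temperature 65.9 °C, which is < 75 °C, so it is Class 4.1 (Self-Reactive).
Flash point 19.6 °C meets the Class 3 criterion (Flammable Liquid), so the paint thinner is Class 3.
Class 3 quantity: two 1.08 L containers = 2.16 L.
2.16 L is within the cargo aircraft limit of 2.5 L for Class 3.
Class 4.1 quantity: three 152 g packs = 456 g.
That is within the Class 4.1 cargo aircraft limit of 500 g.
The segregation rule (Class 3 with Class 8) does not apply to Class 3 with Class 4.1.
Every hazard class is within its cargo aircraft limit and no segregation rule is violated.

Yes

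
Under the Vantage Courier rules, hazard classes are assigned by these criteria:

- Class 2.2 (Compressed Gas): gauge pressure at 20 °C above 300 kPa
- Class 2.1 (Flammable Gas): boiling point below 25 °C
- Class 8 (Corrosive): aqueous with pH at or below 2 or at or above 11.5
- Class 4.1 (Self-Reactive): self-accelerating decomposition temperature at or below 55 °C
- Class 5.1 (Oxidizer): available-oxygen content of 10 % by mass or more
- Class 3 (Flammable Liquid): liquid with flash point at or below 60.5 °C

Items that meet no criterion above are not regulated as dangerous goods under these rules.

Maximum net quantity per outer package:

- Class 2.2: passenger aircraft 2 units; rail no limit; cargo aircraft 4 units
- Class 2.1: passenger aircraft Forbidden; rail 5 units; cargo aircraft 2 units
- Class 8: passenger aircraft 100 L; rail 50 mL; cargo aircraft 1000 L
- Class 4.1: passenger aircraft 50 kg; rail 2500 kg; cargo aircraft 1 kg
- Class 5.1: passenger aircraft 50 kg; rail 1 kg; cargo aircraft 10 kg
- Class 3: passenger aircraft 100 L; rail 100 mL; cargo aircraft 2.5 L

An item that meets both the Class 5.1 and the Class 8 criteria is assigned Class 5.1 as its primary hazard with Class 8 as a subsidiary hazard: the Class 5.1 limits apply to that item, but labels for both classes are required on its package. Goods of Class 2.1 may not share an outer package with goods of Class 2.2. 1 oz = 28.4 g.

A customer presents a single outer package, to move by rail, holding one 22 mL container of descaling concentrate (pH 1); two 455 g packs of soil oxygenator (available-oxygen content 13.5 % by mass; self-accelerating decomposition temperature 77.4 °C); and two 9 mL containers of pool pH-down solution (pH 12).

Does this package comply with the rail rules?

With pH 1 (≤ 2), the descaling concentrate falls in Class 8.
The soil oxygenator has available-oxygen content 13.5 % by mass, which is ≥ 10 % by mass, so it is Class 5.1 (Oxidizer).
The pool pH-down solution has pH 12, which is ≥ 11.5, so it is Class 8 (Corrosive).
Total Class 8: 22 mL + (two 9 mL containers = 18 mL) = 40 mL.
40 mL ≤ 50 mL (rail limit, Class 8) — within limit.
Class 5.1 quantity: two 455 g packs = 910 g.
910 g is within the rail limit of 1 kg for Class 5.1.
The segregation rule (Class 2.1 with Class 2.2) does not apply to Class 8 with Class 5.1.
Every hazard class is within its rail limit and no segregation rule is violated.

Yes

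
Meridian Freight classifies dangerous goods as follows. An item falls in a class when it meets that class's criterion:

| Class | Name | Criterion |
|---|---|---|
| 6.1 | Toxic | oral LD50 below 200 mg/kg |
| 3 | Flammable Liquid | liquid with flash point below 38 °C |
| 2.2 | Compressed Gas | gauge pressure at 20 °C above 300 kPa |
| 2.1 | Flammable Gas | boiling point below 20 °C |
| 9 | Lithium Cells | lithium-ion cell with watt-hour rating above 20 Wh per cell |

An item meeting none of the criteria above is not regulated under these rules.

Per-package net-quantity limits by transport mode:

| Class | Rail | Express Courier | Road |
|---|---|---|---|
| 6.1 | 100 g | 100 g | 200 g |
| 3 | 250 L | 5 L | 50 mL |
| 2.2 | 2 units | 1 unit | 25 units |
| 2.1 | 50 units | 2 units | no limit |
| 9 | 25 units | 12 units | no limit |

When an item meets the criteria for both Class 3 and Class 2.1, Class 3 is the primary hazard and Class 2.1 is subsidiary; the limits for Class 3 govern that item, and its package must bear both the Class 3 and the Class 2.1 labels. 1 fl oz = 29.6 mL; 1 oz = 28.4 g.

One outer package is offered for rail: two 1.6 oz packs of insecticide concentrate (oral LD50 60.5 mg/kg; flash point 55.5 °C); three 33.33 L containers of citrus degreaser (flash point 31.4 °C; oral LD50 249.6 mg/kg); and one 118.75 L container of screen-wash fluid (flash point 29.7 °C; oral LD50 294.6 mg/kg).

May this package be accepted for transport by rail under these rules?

Yes

The insecticide concentrate has oral LD50 60.5 mg/kg, which is < 200 mg/kg, so it is Class 6.1 (Toxic).
Citrus degreaser: flash point 31.4 °C < 38 °C → Class 3 (Flammable Liquid).
With flash point 29.7 °C (< 38 °C), the screen-wash fluid falls in Class 3.
Class 3 net quantity: (three 33.33 L containers = 99.99 L) + 118.75 L = 218.74 L.
That is within the Class 3 rail limit of 250 L.
Class 6.1 quantity: two 1.6 oz packs = 90.88 g.
That is within the Class 6.1 rail limit of 100 g.
Every hazard class is within its rail limit and no segregation rule is violated.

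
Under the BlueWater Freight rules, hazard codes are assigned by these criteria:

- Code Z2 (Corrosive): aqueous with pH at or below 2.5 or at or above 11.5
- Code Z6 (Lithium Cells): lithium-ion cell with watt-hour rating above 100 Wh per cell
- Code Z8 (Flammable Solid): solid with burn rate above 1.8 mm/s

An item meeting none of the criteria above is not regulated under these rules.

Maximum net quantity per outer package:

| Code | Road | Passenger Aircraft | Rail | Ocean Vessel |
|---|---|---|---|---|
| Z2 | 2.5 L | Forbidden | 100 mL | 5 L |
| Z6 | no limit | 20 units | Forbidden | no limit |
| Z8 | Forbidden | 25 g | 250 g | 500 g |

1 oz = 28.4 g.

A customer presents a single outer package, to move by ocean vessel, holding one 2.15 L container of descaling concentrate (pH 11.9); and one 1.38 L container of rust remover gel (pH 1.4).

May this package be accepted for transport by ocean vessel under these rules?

Yes

The descaling concentrate has pH 11.9, which is ≥ 11.5, so it is Code Z2 (Corrosive).
Rust remover gel: pH 1.4 ≤ 2.5 → Code Z2 (Corrosive).
Total Code Z2: 2.15 L + 1.38 L = 3.53 L.
That is within the Code Z2 ocean vessel limit of 5 L.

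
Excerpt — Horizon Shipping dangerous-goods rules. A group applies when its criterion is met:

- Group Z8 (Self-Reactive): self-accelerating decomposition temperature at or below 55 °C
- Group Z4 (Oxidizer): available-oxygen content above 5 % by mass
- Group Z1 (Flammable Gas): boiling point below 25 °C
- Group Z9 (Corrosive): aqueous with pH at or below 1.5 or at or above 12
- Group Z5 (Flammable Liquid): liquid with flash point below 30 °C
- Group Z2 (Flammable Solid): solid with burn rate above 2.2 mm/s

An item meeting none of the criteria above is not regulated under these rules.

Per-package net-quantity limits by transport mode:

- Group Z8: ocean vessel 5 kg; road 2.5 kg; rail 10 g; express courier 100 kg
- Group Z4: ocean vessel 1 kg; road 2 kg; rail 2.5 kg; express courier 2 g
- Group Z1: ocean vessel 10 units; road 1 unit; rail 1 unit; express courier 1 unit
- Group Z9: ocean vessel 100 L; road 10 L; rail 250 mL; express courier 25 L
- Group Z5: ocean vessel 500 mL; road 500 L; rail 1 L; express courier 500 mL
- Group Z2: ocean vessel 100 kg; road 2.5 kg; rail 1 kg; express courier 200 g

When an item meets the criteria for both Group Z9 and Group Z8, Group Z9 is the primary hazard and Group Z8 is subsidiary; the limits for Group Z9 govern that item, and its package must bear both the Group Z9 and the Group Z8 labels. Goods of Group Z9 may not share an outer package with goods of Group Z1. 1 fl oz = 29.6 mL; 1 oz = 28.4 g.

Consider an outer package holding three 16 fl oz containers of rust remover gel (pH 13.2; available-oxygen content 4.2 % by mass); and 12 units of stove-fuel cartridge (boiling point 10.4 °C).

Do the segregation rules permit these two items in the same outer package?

No

pH 13.2 meets the Group Z9 criterion (Corrosive), so the rust remover gel is Group Z9.
The stove-fuel cartridge has boiling point 10.4 °C, which is < 25 °C, so it is Group Z1 (Flammable Gas).
Group Z9 and Group Z1 may not share an outer package.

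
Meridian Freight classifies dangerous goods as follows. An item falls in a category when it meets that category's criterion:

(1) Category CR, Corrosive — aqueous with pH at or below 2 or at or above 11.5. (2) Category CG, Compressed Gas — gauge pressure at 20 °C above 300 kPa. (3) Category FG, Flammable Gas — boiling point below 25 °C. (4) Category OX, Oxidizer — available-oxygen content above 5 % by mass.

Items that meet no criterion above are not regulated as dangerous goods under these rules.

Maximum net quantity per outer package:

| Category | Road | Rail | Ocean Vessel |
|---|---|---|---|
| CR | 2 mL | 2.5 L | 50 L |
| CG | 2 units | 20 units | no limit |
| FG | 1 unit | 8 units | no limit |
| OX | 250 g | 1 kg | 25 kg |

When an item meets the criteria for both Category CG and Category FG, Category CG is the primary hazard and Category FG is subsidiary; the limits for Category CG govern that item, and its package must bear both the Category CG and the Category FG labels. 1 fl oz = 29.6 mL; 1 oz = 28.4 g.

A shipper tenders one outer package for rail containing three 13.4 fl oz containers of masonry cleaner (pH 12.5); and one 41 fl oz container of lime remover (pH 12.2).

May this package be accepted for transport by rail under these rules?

Masonry cleaner: pH 12.5 ≥ 11.5 → Category CR (Corrosive).
With pH 12.2 (≥ 11.5), the lime remover falls in Category CR.
Category CR net quantity: (three 13.4 fl oz containers = 1189.92 mL) + (one 41 fl oz container = 1213.6 mL) = 2403.52 mL.
2403.52 mL is within the rail limit of 2.5 L for Category CR.

Yes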